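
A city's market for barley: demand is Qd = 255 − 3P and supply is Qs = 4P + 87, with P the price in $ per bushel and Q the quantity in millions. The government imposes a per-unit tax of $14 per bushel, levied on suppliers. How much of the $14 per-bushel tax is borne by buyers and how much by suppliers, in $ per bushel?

Without the tax, 255 − 3P = 4P + 87 gives 7P = 168, so P* = $24 and Q* = 183.
With the tax collected from suppliers, supply shifts: Qs = 4(P − 14) + 87.
New equilibrium: buyers pay $32, suppliers receive $18, Q = 159. (Wedge: Pb − Ps = 14.)
Burden on buyers: $8; on suppliers: $6. (They sum to $14.)

Buyers bear $8 per bushel; suppliers bear $6 per bushel.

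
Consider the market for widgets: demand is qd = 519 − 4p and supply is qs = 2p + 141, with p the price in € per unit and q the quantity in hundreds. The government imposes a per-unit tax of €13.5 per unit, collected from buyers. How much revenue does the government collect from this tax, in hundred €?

Before the tax: set 519 − 4p = 2p + 141 → p* = €63, q* = 267.
With the tax collected from buyers, demand (in seller-price terms) shifts: qd = 519 − 4(p + 13.5).
Solving gives q = 249 with buyers paying €67.5 and producers receiving €54 (the €13.5 wedge).
Revenue = t · Q = 13.5 · 249 = €3361.5.

Tax revenue = €3361.5 hundred.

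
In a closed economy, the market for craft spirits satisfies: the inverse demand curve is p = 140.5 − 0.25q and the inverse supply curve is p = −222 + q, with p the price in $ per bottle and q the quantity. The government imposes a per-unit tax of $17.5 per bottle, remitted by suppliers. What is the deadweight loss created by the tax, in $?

Rewrite in direct form: qd = 562 − 4p and qs = p + 222.
Without the tax, 562 − 4p = p + 222 gives 5p = 340, so p* = $68 and q* = 290.
With the tax collected from suppliers, supply shifts: qs = (p − 17.5) + 222.
New equilibrium: consumers pay $71.5, suppliers receive $54, q = 276. (Wedge: pb − ps = 17.5.)
Quantity falls by |ΔQ| = |290 − 276| = 14.
DWL = ½ · t · |ΔQ| = ½ · 17.5 · 14 = $122.5.

Deadweight loss = $122.5.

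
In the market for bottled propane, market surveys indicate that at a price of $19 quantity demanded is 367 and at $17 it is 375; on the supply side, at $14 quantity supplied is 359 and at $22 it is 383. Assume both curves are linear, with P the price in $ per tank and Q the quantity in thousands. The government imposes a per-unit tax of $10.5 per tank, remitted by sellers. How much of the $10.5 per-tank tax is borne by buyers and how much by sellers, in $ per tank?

Buyers bear $4.5 per tank; sellers bear $6 per tank.

Demand slope: (375 − 367)/(17 − 19) = -4, so Qd = 443 − 4P.
Supply slope: (383 − 359)/(22 − 14) = 3, so Qs = 3P + 317.
Before the tax: set 443 − 4P = 3P + 317 → P* = $18, Q* = 371.
With the tax collected from sellers, supply shifts: Qs = 3(P − 10.5) + 317.
Solving gives Q = 353 with buyers paying $22.5 and sellers receiving $12 (the $10.5 wedge).
Burden on buyers: $4.5; on sellers: $6. (They sum to $10.5.)
The less price-elastic side of the market bears the larger share of a per-unit tax.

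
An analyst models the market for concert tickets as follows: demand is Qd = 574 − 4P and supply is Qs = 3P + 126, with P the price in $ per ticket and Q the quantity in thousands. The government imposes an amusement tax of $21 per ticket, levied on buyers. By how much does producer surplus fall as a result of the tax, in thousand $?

Producer surplus falls by $3600 thousand.

Before the tax: set 574 − 4P = 3P + 126 → P* = $64, Q* = 318.
With the tax collected from buyers, demand (in seller-price terms) shifts: Qd = 574 − 4(P + 21).
Solving gives Q = 282 with buyers paying $73 and producers receiving $52 (the $21 wedge).
ΔPS is the trapezoid between Q = 282 and Q = 318 of height $12: ½ · (318 + 282) · 12 = $3600.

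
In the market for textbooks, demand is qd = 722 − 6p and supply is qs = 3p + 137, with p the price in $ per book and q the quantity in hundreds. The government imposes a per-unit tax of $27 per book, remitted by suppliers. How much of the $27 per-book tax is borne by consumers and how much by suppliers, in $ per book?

Consumers bear $9 per book; suppliers bear $18 per book.

Without the tax, 722 − 6p = 3p + 137 gives 9p = 585, so p* = $65 and q* = 332.
With the tax collected from suppliers, supply shifts: qs = 3(p − 27) + 137.
New equilibrium: consumers pay $74, suppliers receive $47, q = 278. (Wedge: pb − ps = 27.)
Burden on consumers: $9; on suppliers: $18. (They sum to $27.)
The less price-elastic side of the market bears the larger share of a per-unit tax.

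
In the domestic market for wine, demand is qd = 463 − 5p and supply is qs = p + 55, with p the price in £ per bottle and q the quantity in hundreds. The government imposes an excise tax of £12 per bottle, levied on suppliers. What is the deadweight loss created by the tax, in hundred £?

Deadweight loss = £60 hundred.

Before the tax: set 463 − 5p = p + 55 → p* = £68, q* = 123.
With the tax collected from suppliers, supply shifts: qs = (p − 12) + 55.
New equilibrium: consumers pay £70, suppliers receive £58, q = 113. (Wedge: pb − ps = 12.)
Quantity falls by |ΔQ| = |123 − 113| = 10.
DWL = ½ · t · |ΔQ| = ½ · 12 · 10 = £60.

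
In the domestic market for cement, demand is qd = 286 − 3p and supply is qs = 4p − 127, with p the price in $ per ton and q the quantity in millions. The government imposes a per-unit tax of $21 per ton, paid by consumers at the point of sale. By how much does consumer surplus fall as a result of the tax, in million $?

Consumer surplus falls by $1092 million.

Before the tax: set 286 − 3p = 4p − 127 → p* = $59, q* = 109.
With the tax collected from consumers, demand (in seller-price terms) shifts: qd = 286 − 3(p + 21).
New equilibrium: consumers pay $71, sellers receive $50, q = 73. (Wedge: pb − ps = 21.)
ΔCS is the trapezoid between Q = 73 and Q = 109 of height $12: ½ · (109 + 73) · 12 = $1092.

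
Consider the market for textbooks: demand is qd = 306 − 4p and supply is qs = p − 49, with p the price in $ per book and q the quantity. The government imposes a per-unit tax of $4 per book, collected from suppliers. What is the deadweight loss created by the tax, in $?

Without the tax, 306 − 4p = p − 49 gives 5p = 355, so p* = $71 and q* = 22.
With the tax collected from suppliers, supply shifts: qs = (p − 4) − 49.
Solving gives q = 18.8 with consumers paying $71.8 and suppliers receiving $67.8 (the $4 wedge).
Quantity falls by |ΔQ| = |22 − 18.8| = 3.2.
DWL = ½ · t · |ΔQ| = ½ · 4 · 3.2 = $6.4.

Deadweight loss = $6.4.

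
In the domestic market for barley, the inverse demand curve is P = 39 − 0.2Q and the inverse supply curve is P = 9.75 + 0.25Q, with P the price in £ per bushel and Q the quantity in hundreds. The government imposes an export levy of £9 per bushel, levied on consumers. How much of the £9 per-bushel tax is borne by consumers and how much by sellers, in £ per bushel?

Rewrite in direct form: Qd = 195 − 5P and Qs = 4P − 39.
Without the tax, 195 − 5P = 4P − 39 gives 9P = 234, so P* = £26 and Q* = 65.
With the tax collected from consumers, demand (in seller-price terms) shifts: Qd = 195 − 5(P + 9).
Solving gives Q = 45 with consumers paying £30 and sellers receiving £21 (the £9 wedge).
Burden on consumers: £4; on sellers: £5. (They sum to £9.)

Consumers bear £4 per bushel; sellers bear £5 per bushel.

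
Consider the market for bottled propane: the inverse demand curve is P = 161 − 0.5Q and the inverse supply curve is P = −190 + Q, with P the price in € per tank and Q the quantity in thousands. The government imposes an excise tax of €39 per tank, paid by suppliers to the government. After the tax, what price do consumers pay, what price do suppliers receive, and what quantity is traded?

Consumers pay €57; suppliers receive €18; quantity = 208.

Rewrite in direct form: Qd = 322 − 2P and Qs = P + 190.
Without the tax, 322 − 2P = P + 190 gives 3P = 132, so P* = €44 and Q* = 234.
With the tax collected from suppliers, supply shifts: Qs = (P − 39) + 190.
New equilibrium: consumers pay €57, suppliers receive €18, Q = 208. (Wedge: Pb − Ps = 39.)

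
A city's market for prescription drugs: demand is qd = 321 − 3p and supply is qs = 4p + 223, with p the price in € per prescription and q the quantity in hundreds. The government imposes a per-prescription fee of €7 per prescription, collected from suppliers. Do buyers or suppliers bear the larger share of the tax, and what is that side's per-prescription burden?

Before the tax: set 321 − 3p = 4p + 223 → p* = €14, q* = 279.
With the tax collected from suppliers, supply shifts: qs = 4(p − 7) + 223.
Solving gives q = 267 with buyers paying €18 and suppliers receiving €11 (the €7 wedge).
Per-prescription burden: buyers €4, suppliers €3.
Buyers take the larger share because demand is less price-elastic here (demand slope 3 vs supply slope 4).
The less price-elastic side of the market bears the larger share of a per-unit tax.

Buyers bear the larger share: €4 per prescription.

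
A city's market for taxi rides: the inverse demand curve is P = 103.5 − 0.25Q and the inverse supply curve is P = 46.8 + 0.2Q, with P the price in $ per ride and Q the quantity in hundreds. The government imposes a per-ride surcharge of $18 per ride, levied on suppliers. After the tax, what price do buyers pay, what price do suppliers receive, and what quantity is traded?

Buyers pay $82; suppliers receive $64; quantity = 86.

Inverting to Q(P) form: Qd = 414 − 4P; Qs = 5P − 234.
Without the tax, 414 − 4P = 5P − 234 gives 9P = 648, so P* = $72 and Q* = 126.
With the tax collected from suppliers, supply shifts: Qs = 5(P − 18) − 234.
New equilibrium: buyers pay $82, suppliers receive $64, Q = 86. (Wedge: Pb − Ps = 18.)
The less price-elastic side of the market bears the larger share of a per-unit tax.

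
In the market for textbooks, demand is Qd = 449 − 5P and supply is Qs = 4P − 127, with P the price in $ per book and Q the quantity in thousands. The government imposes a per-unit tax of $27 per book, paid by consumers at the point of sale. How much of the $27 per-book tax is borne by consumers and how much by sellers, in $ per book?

Without the tax, 449 − 5P = 4P − 127 gives 9P = 576, so P* = $64 and Q* = 129.
With the tax collected from consumers, demand (in seller-price terms) shifts: Qd = 449 − 5(P + 27).
New equilibrium: consumers pay $76, sellers receive $49, Q = 69. (Wedge: Pb − Ps = 27.)
Burden on consumers: $12; on sellers: $15. (They sum to $27.)
The less price-elastic side of the market bears the larger share of a per-unit tax.

Consumers bear $12 per book; sellers bear $15 per book.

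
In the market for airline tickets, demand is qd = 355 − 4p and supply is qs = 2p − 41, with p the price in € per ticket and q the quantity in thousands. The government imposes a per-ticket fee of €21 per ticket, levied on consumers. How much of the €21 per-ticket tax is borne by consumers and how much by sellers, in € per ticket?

Before the tax: set 355 − 4p = 2p − 41 → p* = €66, q* = 91.
With the tax collected from consumers, demand (in seller-price terms) shifts: qd = 355 − 4(p + 21).
New equilibrium: consumers pay €73, sellers receive €52, q = 63. (Wedge: pb − ps = 21.)
Burden on consumers: €7; on sellers: €14. (They sum to €21.)

Consumers bear €7 per ticket; sellers bear €14 per ticket.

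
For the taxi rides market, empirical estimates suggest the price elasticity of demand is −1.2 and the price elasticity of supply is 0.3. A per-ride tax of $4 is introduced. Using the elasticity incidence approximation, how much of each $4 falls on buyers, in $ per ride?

Incidence ratio: buyers' share ≈ εs / (εs + |εd|) = 0.3 / (0.3 + 1.2) = 0.2.
So buyers bear ≈ 0.2 × $4 = $0.8; sellers bear $3.2.

Buyers bear ≈ $0.8 per ride.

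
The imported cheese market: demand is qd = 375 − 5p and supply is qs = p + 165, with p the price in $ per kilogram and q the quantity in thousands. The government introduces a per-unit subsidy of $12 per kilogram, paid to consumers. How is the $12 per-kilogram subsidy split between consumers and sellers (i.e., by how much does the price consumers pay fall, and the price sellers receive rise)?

Before the subsidy: set 375 − 5p = p + 165 → p* = $35, q* = 200.
With a per-unit subsidy paid to consumers, each effectively pays p − 12, so demand becomes qd = 375 − 5(p − 12).
New equilibrium: consumers pay $33, sellers receive $45, q = 210. (Wedge: pb − ps = −12.)
Gain to consumers: $2; to sellers: $10. (They sum to $12.)

Consumers gain $2 per kilogram; sellers gain $10 per kilogram.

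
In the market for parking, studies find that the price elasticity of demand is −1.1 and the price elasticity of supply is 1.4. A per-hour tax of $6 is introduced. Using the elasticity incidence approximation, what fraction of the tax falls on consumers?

Consumers' share ≈ 0.56.

Incidence ratio: consumers' share ≈ εs / (εs + |εd|) = 1.4 / (1.4 + 1.1) = 0.56.
Supply is the more elastic side, so consumers bear the larger share.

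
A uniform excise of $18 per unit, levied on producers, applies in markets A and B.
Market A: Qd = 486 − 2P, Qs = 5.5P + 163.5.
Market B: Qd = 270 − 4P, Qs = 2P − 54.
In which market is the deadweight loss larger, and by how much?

Market A: pre-tax P* = $43, Q* = 400; post-tax Q = 373.6; deadweight loss = $237.6.
Market B: pre-tax P* = $54, Q* = 54; post-tax Q = 30; deadweight loss = $216.
Difference: $237.6 vs $216 → market A is larger by $21.6.

Market A, by $21.6.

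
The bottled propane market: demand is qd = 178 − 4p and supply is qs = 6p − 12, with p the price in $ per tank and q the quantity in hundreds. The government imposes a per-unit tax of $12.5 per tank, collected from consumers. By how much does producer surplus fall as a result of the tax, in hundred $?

Producer surplus falls by $435 hundred.

Before the tax: set 178 − 4p = 6p − 12 → p* = $19, q* = 102.
With the tax collected from consumers, demand (in seller-price terms) shifts: qd = 178 − 4(p + 12.5).
Solving gives q = 72 with consumers paying $26.5 and sellers receiving $14 (the $12.5 wedge).
ΔPS is the trapezoid between Q = 72 and Q = 102 of height $5: ½ · (102 + 72) · 5 = $435.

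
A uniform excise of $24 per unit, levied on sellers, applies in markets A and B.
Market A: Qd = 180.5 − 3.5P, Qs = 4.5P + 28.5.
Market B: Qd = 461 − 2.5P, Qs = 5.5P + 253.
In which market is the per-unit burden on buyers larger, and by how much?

Market B, by $3.

Market A: pre-tax P* = $19, Q* = 114; post-tax Q = 66.75; per-unit burden on buyers = $13.5.
Market B: pre-tax P* = $26, Q* = 396; post-tax Q = 354.75; per-unit burden on buyers = $16.5.
Difference: $13.5 vs $16.5 → market B is larger by $3.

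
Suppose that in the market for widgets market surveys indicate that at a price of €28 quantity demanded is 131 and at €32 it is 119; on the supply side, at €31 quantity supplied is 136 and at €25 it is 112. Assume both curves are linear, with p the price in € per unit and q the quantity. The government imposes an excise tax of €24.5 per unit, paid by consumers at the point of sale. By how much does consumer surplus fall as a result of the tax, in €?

Demand slope: (119 − 131)/(32 − 28) = -3, so qd = 215 − 3p.
Supply slope: (112 − 136)/(25 − 31) = 4, so qs = 4p + 12.
Before the tax: set 215 − 3p = 4p + 12 → p* = €29, q* = 128.
With the tax collected from consumers, demand (in seller-price terms) shifts: qd = 215 − 3(p + 24.5).
New equilibrium: consumers pay €43, suppliers receive €18.5, q = 86. (Wedge: pb − ps = 24.5.)
ΔCS is the trapezoid between Q = 86 and Q = 128 of height €14: ½ · (128 + 86) · 14 = €1498.

Consumer surplus falls by €1498.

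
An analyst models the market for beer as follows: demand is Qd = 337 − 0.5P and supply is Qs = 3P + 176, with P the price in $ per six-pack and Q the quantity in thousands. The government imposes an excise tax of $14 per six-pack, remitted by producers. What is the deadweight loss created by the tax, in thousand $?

Before the tax: set 337 − 0.5P = 3P + 176 → P* = $46, Q* = 314.
With the tax collected from producers, supply shifts: Qs = 3(P − 14) + 176.
New equilibrium: consumers pay $58, producers receive $44, Q = 308. (Wedge: Pb − Ps = 14.)
Quantity falls by |ΔQ| = |314 − 308| = 6.
DWL = ½ · t · |ΔQ| = ½ · 14 · 6 = $42.

Deadweight loss = $42 thousand.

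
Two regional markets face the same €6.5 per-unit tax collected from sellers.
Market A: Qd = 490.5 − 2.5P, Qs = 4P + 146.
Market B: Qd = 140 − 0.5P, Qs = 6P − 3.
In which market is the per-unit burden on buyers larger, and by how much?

Market B, by €2.

Market A: pre-tax P* = €53, Q* = 358; post-tax Q = 348; per-unit burden on buyers = €4.
Market B: pre-tax P* = €22, Q* = 129; post-tax Q = 126; per-unit burden on buyers = €6.
Difference: €4 vs €6 → market B is larger by €2.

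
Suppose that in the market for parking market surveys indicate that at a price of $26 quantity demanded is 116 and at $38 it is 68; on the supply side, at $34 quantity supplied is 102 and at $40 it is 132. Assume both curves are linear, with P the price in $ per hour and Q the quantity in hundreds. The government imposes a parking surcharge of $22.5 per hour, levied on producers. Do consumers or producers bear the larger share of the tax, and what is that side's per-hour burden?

Demand slope: (68 − 116)/(38 − 26) = -4, so Qd = 220 − 4P.
Supply slope: (132 − 102)/(40 − 34) = 5, so Qs = 5P − 68.
Without the tax, 220 − 4P = 5P − 68 gives 9P = 288, so P* = $32 and Q* = 92.
With the tax collected from producers, supply shifts: Qs = 5(P − 22.5) − 68.
Solving gives Q = 42 with consumers paying $44.5 and producers receiving $22 (the $22.5 wedge).
Per-hour burden: consumers $12.5, producers $10.
Consumers take the larger share because demand is less price-elastic here (demand slope 4 vs supply slope 5).
The less price-elastic side of the market bears the larger share of a per-unit tax.

Consumers bear the larger share: $12.5 per hour.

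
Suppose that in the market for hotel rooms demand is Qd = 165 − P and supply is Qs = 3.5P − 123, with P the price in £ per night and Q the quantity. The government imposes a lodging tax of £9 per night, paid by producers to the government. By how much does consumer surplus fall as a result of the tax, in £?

Without the tax, 165 − P = 3.5P − 123 gives 4.5P = 288, so P* = £64 and Q* = 101.
With the tax collected from producers, supply shifts: Qs = 3.5(P − 9) − 123.
Solving gives Q = 94 with consumers paying £71 and producers receiving £62 (the £9 wedge).
ΔCS is the trapezoid between Q = 94 and Q = 101 of height £7: ½ · (101 + 94) · 7 = £682.5.

Consumer surplus falls by £682.5.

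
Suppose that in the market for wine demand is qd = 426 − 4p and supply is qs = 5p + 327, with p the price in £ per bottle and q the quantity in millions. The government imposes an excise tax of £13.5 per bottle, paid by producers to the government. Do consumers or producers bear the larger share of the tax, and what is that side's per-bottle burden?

Before the tax: set 426 − 4p = 5p + 327 → p* = £11, q* = 382.
With the tax collected from producers, supply shifts: qs = 5(p − 13.5) + 327.
Solving gives q = 352 with consumers paying £18.5 and producers receiving £5 (the £13.5 wedge).
Per-bottle burden: consumers £7.5, producers £6.
Consumers take the larger share because demand is less price-elastic here (demand slope 4 vs supply slope 5).
The less price-elastic side of the market bears the larger share of a per-unit tax.

Consumers bear the larger share: £7.5 per bottle.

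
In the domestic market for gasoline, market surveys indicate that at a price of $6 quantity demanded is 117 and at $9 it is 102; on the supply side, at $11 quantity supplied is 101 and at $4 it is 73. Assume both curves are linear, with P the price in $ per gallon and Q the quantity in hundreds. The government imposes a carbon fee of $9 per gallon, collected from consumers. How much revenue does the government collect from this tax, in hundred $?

Demand slope: (102 − 117)/(9 − 6) = -5, so Qd = 147 − 5P.
Supply slope: (73 − 101)/(4 − 11) = 4, so Qs = 4P + 57.
Before the tax: set 147 − 5P = 4P + 57 → P* = $10, Q* = 97.
With the tax collected from consumers, demand (in seller-price terms) shifts: Qd = 147 − 5(P + 9).
Solving gives Q = 77 with consumers paying $14 and sellers receiving $5 (the $9 wedge).
Revenue = t · Q = 9 · 77 = $693.

Tax revenue = $693 hundred.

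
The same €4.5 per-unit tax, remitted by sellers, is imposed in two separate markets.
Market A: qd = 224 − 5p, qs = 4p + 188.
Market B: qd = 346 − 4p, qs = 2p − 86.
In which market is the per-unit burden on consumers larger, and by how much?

Market A: pre-tax p* = €4, q* = 204; post-tax q = 194; per-unit burden on consumers = €2.
Market B: pre-tax p* = €72, q* = 58; post-tax q = 52; per-unit burden on consumers = €1.5.
Difference: €2 vs €1.5 → market A is larger by €0.5.

Market A, by €0.5.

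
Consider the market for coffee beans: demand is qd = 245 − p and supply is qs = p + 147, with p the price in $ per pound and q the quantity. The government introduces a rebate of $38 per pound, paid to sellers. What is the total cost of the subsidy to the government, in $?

Government outlay = $8170.

Before the subsidy: set 245 − p = p + 147 → p* = $49, q* = 196.
With a per-unit subsidy paid to sellers, each receives p + 38 per unit sold, so supply becomes qs = (p + 38) + 147.
Solving gives q = 215 with buyers paying $30 and sellers receiving $68 (the $38 wedge).
Outlay = t · Q = 38 · 215 = $8170.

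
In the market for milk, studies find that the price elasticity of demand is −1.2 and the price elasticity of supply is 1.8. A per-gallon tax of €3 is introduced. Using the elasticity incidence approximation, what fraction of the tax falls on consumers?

Incidence ratio: consumers' share ≈ εs / (εs + |εd|) = 1.8 / (1.8 + 1.2) = 0.6.
Supply is the more elastic side, so consumers bear the larger share.

Consumers' share ≈ 0.6.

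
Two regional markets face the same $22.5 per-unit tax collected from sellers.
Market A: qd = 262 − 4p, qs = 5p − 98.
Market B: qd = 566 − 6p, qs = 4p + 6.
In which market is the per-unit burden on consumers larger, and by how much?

Market A, by $3.5.

Market A: pre-tax p* = $40, q* = 102; post-tax q = 52; per-unit burden on consumers = $12.5.
Market B: pre-tax p* = $56, q* = 230; post-tax q = 176; per-unit burden on consumers = $9.
Difference: $12.5 vs $9 → market A is larger by $3.5.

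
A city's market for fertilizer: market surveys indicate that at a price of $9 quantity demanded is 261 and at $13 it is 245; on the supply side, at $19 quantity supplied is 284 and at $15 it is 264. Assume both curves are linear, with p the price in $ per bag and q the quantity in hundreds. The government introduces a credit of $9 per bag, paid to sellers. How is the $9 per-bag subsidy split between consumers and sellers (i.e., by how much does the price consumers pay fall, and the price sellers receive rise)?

Demand slope: (245 − 261)/(13 − 9) = -4, so qd = 297 − 4p.
Supply slope: (264 − 284)/(15 − 19) = 5, so qs = 5p + 189.
Before the subsidy: set 297 − 4p = 5p + 189 → p* = $12, q* = 249.
With a per-unit subsidy paid to sellers, each receives p + 9 per unit sold, so supply becomes qs = 5(p + 9) + 189.
New equilibrium: consumers pay $7, sellers receive $16, q = 269. (Wedge: pb − ps = −9.)
Gain to consumers: $5; to sellers: $4. (They sum to $9.)

Consumers gain $5 per bag; sellers gain $4 per bag.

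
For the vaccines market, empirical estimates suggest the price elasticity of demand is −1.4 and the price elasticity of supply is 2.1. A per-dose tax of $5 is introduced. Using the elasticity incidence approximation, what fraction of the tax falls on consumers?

Incidence ratio: consumers' share ≈ εs / (εs + |εd|) = 2.1 / (2.1 + 1.4) = 0.6.
Supply is the more elastic side, so consumers bear the larger share.

Consumers' share ≈ 0.6.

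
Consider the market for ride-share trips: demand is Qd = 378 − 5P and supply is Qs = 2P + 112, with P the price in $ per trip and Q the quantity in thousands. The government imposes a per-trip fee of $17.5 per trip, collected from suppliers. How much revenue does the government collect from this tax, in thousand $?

Tax revenue = $2852.5 thousand.

Without the tax, 378 − 5P = 2P + 112 gives 7P = 266, so P* = $38 and Q* = 188.
With the tax collected from suppliers, supply shifts: Qs = 2(P − 17.5) + 112.
New equilibrium: buyers pay $43, suppliers receive $25.5, Q = 163. (Wedge: Pb − Ps = 17.5.)
Revenue = t · Q = 17.5 · 163 = $2852.5.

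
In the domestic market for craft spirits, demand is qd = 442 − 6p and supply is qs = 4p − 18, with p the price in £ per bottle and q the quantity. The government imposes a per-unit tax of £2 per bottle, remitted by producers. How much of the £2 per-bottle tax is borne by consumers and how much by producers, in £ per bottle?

Consumers bear £0.8 per bottle; producers bear £1.2 per bottle.

Before the tax: set 442 − 6p = 4p − 18 → p* = £46, q* = 166.
With the tax collected from producers, supply shifts: qs = 4(p − 2) − 18.
New equilibrium: consumers pay £46.8, producers receive £44.8, q = 161.2. (Wedge: pb − ps = 2.)
Burden on consumers: £0.8; on producers: £1.2. (They sum to £2.)
The less price-elastic side of the market bears the larger share of a per-unit tax.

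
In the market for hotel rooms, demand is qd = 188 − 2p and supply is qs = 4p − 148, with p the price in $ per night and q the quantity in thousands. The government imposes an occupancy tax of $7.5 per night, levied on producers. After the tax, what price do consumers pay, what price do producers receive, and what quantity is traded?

Consumers pay $61; producers receive $53.5; quantity = 66.

Without the tax, 188 − 2p = 4p − 148 gives 6p = 336, so p* = $56 and q* = 76.
With the tax collected from producers, supply shifts: qs = 4(p − 7.5) − 148.
Solving gives q = 66 with consumers paying $61 and producers receiving $53.5 (the $7.5 wedge).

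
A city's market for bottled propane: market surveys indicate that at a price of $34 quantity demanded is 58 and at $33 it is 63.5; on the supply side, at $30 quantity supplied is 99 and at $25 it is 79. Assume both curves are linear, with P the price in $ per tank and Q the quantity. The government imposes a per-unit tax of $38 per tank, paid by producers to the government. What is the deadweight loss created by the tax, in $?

Demand slope: (63.5 − 58)/(33 − 34) = -5.5, so Qd = 245 − 5.5P.
Supply slope: (79 − 99)/(25 − 30) = 4, so Qs = 4P − 21.
Without the tax, 245 − 5.5P = 4P − 21 gives 9.5P = 266, so P* = $28 and Q* = 91.
With the tax collected from producers, supply shifts: Qs = 4(P − 38) − 21.
New equilibrium: buyers pay $44, producers receive $6, Q = 3. (Wedge: Pb − Ps = 38.)
Quantity falls by |ΔQ| = |91 − 3| = 88.
DWL = ½ · t · |ΔQ| = ½ · 38 · 88 = $1672.

Deadweight loss = $1672.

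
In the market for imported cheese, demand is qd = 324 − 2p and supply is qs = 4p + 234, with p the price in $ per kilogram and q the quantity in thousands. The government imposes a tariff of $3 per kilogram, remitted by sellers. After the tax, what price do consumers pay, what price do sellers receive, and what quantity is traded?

Before the tax: set 324 − 2p = 4p + 234 → p* = $15, q* = 294.
With the tax collected from sellers, supply shifts: qs = 4(p − 3) + 234.
New equilibrium: consumers pay $17, sellers receive $14, q = 290. (Wedge: pb − ps = 3.)

Consumers pay $17; sellers receive $14; quantity = 290.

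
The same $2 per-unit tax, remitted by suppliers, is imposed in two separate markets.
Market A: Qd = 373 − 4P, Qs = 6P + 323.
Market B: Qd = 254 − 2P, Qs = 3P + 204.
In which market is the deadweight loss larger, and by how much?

Market A: pre-tax P* = $5, Q* = 353; post-tax Q = 348.2; deadweight loss = $4.8.
Market B: pre-tax P* = $10, Q* = 234; post-tax Q = 231.6; deadweight loss = $2.4.
Difference: $4.8 vs $2.4 → market A is larger by $2.4.

Market A, by $2.4.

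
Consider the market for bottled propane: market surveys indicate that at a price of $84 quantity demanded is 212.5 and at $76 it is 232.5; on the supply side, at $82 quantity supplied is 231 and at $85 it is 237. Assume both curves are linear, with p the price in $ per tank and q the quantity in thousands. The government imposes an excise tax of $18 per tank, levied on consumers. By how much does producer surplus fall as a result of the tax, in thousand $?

Demand slope: (232.5 − 212.5)/(76 − 84) = -2.5, so qd = 422.5 − 2.5p.
Supply slope: (237 − 231)/(85 − 82) = 2, so qs = 2p + 67.
Before the tax: set 422.5 − 2.5p = 2p + 67 → p* = $79, q* = 225.
With the tax collected from consumers, demand (in seller-price terms) shifts: qd = 422.5 − 2.5(p + 18).
New equilibrium: consumers pay $87, producers receive $69, q = 205. (Wedge: pb − ps = 18.)
ΔPS is the trapezoid between Q = 205 and Q = 225 of height $10: ½ · (225 + 205) · 10 = $2150.

Producer surplus falls by $2150 thousand.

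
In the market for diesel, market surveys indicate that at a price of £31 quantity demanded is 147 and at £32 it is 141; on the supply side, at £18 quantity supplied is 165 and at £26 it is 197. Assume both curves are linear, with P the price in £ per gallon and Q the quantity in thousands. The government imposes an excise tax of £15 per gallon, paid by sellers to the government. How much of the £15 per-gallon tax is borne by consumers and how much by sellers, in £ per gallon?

Consumers bear £6 per gallon; sellers bear £9 per gallon.

Demand slope: (141 − 147)/(32 − 31) = -6, so Qd = 333 − 6P.
Supply slope: (197 − 165)/(26 − 18) = 4, so Qs = 4P + 93.
Without the tax, 333 − 6P = 4P + 93 gives 10P = 240, so P* = £24 and Q* = 189.
With the tax collected from sellers, supply shifts: Qs = 4(P − 15) + 93.
New equilibrium: consumers pay £30, sellers receive £15, Q = 153. (Wedge: Pb − Ps = 15.)
Burden on consumers: £6; on sellers: £9. (They sum to £15.)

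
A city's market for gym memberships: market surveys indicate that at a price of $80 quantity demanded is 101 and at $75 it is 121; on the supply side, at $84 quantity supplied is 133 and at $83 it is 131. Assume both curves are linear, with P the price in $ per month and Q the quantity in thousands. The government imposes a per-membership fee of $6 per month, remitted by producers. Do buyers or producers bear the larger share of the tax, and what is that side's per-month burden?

Demand slope: (121 − 101)/(75 − 80) = -4, so Qd = 421 − 4P.
Supply slope: (131 − 133)/(83 − 84) = 2, so Qs = 2P − 35.
Without the tax, 421 − 4P = 2P − 35 gives 6P = 456, so P* = $76 and Q* = 117.
With the tax collected from producers, supply shifts: Qs = 2(P − 6) − 35.
New equilibrium: buyers pay $78, producers receive $72, Q = 109. (Wedge: Pb − Ps = 6.)
Per-month burden: buyers $2, producers $4.
Producers take the larger share because supply is less price-elastic here (demand slope 4 vs supply slope 2).

Producers bear the larger share: $4 per month.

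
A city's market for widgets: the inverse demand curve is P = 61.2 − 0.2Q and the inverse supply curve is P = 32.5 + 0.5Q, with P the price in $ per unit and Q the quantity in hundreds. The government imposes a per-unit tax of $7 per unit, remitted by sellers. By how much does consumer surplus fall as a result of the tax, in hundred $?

Consumer surplus falls by $72 hundred.

Inverting to Q(P) form: Qd = 306 − 5P; Qs = 2P − 65.
Before the tax: set 306 − 5P = 2P − 65 → P* = $53, Q* = 41.
With the tax collected from sellers, supply shifts: Qs = 2(P − 7) − 65.
New equilibrium: consumers pay $55, sellers receive $48, Q = 31. (Wedge: Pb − Ps = 7.)
ΔCS is the trapezoid between Q = 31 and Q = 41 of height $2: ½ · (41 + 31) · 2 = $72.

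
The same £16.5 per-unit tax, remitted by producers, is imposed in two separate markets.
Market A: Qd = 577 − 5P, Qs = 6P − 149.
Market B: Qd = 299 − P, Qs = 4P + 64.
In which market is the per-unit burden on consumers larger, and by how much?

Market A: pre-tax P* = £66, Q* = 247; post-tax Q = 202; per-unit burden on consumers = £9.
Market B: pre-tax P* = £47, Q* = 252; post-tax Q = 238.8; per-unit burden on consumers = £13.2.
Difference: £9 vs £13.2 → market B is larger by £4.2.

Market B, by £4.2.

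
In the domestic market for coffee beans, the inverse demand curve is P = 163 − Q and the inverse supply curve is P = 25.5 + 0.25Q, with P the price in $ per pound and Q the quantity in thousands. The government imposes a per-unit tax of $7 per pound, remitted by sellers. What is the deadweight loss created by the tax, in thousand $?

Inverting to Q(P) form: Qd = 163 − P; Qs = 4P − 102.
Without the tax, 163 − P = 4P − 102 gives 5P = 265, so P* = $53 and Q* = 110.
With the tax collected from sellers, supply shifts: Qs = 4(P − 7) − 102.
New equilibrium: consumers pay $58.6, sellers receive $51.6, Q = 104.4. (Wedge: Pb − Ps = 7.)
Quantity falls by |ΔQ| = |110 − 104.4| = 5.6.
DWL = ½ · t · |ΔQ| = ½ · 7 · 5.6 = $19.6.

Deadweight loss = $19.6 thousand.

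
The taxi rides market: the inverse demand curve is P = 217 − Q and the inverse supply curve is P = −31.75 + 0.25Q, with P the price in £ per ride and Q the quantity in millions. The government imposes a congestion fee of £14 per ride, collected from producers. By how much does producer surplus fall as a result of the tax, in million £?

Inverting to Q(P) form: Qd = 217 − P; Qs = 4P + 127.
Before the tax: set 217 − P = 4P + 127 → P* = £18, Q* = 199.
With the tax collected from producers, supply shifts: Qs = 4(P − 14) + 127.
Solving gives Q = 187.8 with buyers paying £29.2 and producers receiving £15.2 (the £14 wedge).
ΔPS is the trapezoid between Q = 187.8 and Q = 199 of height £2.8: ½ · (199 + 187.8) · 2.8 = £541.52.

Producer surplus falls by £541.52 million.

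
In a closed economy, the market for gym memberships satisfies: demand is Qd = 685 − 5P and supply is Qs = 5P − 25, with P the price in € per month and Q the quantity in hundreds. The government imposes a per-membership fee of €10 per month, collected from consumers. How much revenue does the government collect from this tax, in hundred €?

Before the tax: set 685 − 5P = 5P − 25 → P* = €71, Q* = 330.
With the tax collected from consumers, demand (in seller-price terms) shifts: Qd = 685 − 5(P + 10).
Solving gives Q = 305 with consumers paying €76 and sellers receiving €66 (the €10 wedge).
Revenue = t · Q = 10 · 305 = €3050.

Tax revenue = €3050 hundred.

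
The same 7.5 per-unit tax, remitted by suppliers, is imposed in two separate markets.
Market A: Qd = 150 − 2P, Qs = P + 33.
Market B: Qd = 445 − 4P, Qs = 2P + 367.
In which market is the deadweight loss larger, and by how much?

Market B, by 18.75.

Market A: pre-tax P* = 39, Q* = 72; post-tax Q = 67; deadweight loss = 18.75.
Market B: pre-tax P* = 13, Q* = 393; post-tax Q = 383; deadweight loss = 37.5.
Difference: 18.75 vs 37.5 → market B is larger by 18.75.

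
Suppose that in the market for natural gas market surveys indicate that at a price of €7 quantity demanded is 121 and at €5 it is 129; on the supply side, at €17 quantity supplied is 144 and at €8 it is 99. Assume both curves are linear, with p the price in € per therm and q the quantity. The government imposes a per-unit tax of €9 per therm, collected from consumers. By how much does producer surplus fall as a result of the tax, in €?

Producer surplus falls by €396.

Demand slope: (129 − 121)/(5 − 7) = -4, so qd = 149 − 4p.
Supply slope: (99 − 144)/(8 − 17) = 5, so qs = 5p + 59.
Without the tax, 149 − 4p = 5p + 59 gives 9p = 90, so p* = €10 and q* = 109.
With the tax collected from consumers, demand (in seller-price terms) shifts: qd = 149 − 4(p + 9).
New equilibrium: consumers pay €15, sellers receive €6, q = 89. (Wedge: pb − ps = 9.)
ΔPS is the trapezoid between Q = 89 and Q = 109 of height €4: ½ · (109 + 89) · 4 = €396.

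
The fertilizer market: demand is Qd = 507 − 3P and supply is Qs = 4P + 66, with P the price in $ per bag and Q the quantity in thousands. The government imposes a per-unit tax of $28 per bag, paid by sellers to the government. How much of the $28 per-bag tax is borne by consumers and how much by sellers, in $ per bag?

Consumers bear $16 per bag; sellers bear $12 per bag.

Without the tax, 507 − 3P = 4P + 66 gives 7P = 441, so P* = $63 and Q* = 318.
With the tax collected from sellers, supply shifts: Qs = 4(P − 28) + 66.
Solving gives Q = 270 with consumers paying $79 and sellers receiving $51 (the $28 wedge).
Burden on consumers: $16; on sellers: $12. (They sum to $28.)
The less price-elastic side of the market bears the larger share of a per-unit tax.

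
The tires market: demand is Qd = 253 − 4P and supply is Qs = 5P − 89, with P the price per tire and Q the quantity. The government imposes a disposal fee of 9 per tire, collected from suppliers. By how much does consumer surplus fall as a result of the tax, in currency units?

Before the tax: set 253 − 4P = 5P − 89 → P* = 38, Q* = 101.
With the tax collected from suppliers, supply shifts: Qs = 5(P − 9) − 89.
Solving gives Q = 81 with buyers paying 43 and suppliers receiving 34 (the 9 wedge).
ΔCS is the trapezoid between Q = 81 and Q = 101 of height 5: ½ · (101 + 81) · 5 = 455.

Consumer surplus falls by 455.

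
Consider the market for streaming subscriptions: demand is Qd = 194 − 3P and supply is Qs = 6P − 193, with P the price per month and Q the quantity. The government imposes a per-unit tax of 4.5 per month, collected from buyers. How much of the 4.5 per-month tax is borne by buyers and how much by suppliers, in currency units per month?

Before the tax: set 194 − 3P = 6P − 193 → P* = 43, Q* = 65.
With the tax collected from buyers, demand (in seller-price terms) shifts: Qd = 194 − 3(P + 4.5).
New equilibrium: buyers pay 46, suppliers receive 41.5, Q = 56. (Wedge: Pb − Ps = 4.5.)
Burden on buyers: 3; on suppliers: 1.5. (They sum to 4.5.)

Buyers bear 3 per month; suppliers bear 1.5 per month.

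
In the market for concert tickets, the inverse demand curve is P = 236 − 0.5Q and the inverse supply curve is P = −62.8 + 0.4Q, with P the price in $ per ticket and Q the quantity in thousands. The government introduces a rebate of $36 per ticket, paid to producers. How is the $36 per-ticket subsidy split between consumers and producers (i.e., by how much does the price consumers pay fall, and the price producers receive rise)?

Rewrite in direct form: Qd = 472 − 2P and Qs = 2.5P + 157.
Before the subsidy: set 472 − 2P = 2.5P + 157 → P* = $70, Q* = 332.
With a per-unit subsidy paid to producers, each receives P + 36 per unit sold, so supply becomes Qs = 2.5(P + 36) + 157.
Solving gives Q = 372 with consumers paying $50 and producers receiving $86 (the $36 wedge).
Gain to consumers: $20; to producers: $16. (They sum to $36.)

Consumers gain $20 per ticket; producers gain $16 per ticket.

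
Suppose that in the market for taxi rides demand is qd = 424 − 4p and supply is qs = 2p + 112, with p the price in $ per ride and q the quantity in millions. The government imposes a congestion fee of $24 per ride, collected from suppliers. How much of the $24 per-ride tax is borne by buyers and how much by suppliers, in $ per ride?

Without the tax, 424 − 4p = 2p + 112 gives 6p = 312, so p* = $52 and q* = 216.
With the tax collected from suppliers, supply shifts: qs = 2(p − 24) + 112.
Solving gives q = 184 with buyers paying $60 and suppliers receiving $36 (the $24 wedge).
Burden on buyers: $8; on suppliers: $16. (They sum to $24.)
The less price-elastic side of the market bears the larger share of a per-unit tax.

Buyers bear $8 per ride; suppliers bear $16 per ride.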